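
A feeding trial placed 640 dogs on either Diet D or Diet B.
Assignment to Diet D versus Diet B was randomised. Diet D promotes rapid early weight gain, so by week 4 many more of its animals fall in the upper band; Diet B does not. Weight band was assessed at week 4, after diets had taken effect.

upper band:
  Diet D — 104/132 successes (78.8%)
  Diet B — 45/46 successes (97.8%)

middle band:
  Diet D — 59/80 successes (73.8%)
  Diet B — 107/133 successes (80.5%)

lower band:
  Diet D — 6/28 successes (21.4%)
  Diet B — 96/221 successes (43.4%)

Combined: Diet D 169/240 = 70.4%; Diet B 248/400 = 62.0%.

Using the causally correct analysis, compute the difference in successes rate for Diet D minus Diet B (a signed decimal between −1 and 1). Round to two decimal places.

Week-4 weight band lies on the pathway diet → week-4 weight band → outcome, so adjusting for it blocks the indirect effect. For the total causal effect of diet, use the unadjusted pooled rates.
The causal difference is the pooled difference: 0.704 − 0.620 = +0.084.

+0.08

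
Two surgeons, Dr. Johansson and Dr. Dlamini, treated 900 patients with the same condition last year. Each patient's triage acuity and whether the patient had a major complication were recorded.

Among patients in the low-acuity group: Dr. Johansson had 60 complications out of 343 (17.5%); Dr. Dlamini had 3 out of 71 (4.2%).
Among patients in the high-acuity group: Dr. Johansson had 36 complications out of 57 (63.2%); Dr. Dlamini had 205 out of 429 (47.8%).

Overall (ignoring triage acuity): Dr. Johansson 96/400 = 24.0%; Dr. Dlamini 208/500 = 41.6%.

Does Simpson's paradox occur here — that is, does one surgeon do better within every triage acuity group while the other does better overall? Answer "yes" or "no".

yes

Within each triage acuity level (low-acuity 17.5% vs 4.2%; high-acuity 63.2% vs 47.8%), Dr. Dlamini has the lower rate every time. Pooled: 24.0% vs 41.6% — Dr. Johansson has the lower rate overall. The two comparisons disagree.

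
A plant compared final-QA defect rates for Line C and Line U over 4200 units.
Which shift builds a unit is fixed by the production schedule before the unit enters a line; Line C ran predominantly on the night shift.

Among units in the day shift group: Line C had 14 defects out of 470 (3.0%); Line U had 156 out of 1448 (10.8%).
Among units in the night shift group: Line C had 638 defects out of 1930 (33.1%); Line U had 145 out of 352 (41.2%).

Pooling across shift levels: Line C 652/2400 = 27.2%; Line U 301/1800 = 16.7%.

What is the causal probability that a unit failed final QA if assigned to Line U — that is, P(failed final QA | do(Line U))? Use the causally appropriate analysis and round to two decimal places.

0.27

Shift is set before the line has any effect — it is not caused by the line — and it independently drives the outcome. That makes it a confounder, so the causal comparison is within shift levels.
Standardising Line U to the population shift mix: 0.457·156/1448 + 0.543·145/352 = 0.273.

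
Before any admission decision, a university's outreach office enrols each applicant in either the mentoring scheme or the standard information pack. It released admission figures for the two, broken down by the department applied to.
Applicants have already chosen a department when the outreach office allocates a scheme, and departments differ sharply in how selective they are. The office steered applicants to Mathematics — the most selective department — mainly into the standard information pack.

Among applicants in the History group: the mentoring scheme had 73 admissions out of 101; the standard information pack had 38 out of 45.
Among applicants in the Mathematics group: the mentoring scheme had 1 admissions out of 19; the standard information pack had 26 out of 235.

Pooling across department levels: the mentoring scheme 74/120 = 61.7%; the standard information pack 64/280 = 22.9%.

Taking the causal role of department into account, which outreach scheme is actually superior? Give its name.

the standard information pack

The stratified and pooled comparisons disagree (the standard information pack wins within each department; the mentoring scheme wins overall), so the answer turns on the causal role of department.
Here department is a common cause — it drives both which outreach scheme a case falls under and the outcome. The crude comparison mixes populations; the stratum-specific rates are the causally relevant ones.
Within each level — History: 72.3% vs 84.4%; Mathematics: 5.3% vs 11.1% — the standard information pack is higher every time.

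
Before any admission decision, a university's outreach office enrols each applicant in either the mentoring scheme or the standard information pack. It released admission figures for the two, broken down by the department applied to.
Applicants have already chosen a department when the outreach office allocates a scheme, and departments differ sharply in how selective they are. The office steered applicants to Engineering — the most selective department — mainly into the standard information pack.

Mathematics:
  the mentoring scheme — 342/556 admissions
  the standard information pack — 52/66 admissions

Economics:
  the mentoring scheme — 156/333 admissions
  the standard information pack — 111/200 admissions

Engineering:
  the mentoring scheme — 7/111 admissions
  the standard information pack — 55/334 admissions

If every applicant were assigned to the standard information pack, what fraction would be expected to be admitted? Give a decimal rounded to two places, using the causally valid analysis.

The department-specific comparison favours the standard information pack throughout, but the pooled figures favour the mentoring scheme. The question is whether to condition on department.
Since department is a pre-existing factor (not a product of the outreach scheme) and it affects the outcome on its own, it is a confounder. The stratified rates, not the pooled rate, identify the causal effect.
Standardising the standard information pack to the population department mix: 0.389·52/66 + 0.333·111/200 + 0.278·55/334 = 0.537.

0.54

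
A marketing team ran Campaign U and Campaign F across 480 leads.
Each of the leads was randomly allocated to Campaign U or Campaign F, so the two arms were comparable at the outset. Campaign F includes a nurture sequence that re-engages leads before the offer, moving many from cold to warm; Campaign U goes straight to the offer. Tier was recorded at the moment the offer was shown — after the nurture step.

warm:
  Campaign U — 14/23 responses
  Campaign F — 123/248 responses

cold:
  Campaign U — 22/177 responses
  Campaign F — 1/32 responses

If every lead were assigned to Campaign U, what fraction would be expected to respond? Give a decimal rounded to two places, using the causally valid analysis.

Campaign U is higher inside every engagement tier stratum but Campaign F is higher in aggregate. Whether to stratify depends on how engagement tier relates to the campaign.
The distribution of engagement tier is itself part of what the campaign does — it is an intermediate outcome. Holding it fixed would remove that part of the effect; the total effect is the pooled difference.
So P(outcome | do(Campaign U)) is just the pooled rate for Campaign U: 36/200 = 0.180.

0.18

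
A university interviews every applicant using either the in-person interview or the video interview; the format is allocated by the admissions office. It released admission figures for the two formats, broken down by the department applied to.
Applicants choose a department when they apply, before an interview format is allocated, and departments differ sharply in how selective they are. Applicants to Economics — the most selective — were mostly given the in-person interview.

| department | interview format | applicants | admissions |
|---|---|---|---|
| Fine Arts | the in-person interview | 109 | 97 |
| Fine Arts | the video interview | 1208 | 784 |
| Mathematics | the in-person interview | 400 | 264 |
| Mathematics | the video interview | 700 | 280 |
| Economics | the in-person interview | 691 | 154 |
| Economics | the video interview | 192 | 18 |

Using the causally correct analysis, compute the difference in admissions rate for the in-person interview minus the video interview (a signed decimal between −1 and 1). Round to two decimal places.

Department satisfies the back-door criterion: it is not a descendant of the interview format, and it blocks the spurious path from interview format to outcome. Adjusting for it (i.e., using the within-department rates) gives the causal effect.
Adjusting over the population distribution of department: 0.399·(0.890−0.649) + 0.333·(0.660−0.400) + 0.268·(0.223−0.094) = +0.217.

+0.22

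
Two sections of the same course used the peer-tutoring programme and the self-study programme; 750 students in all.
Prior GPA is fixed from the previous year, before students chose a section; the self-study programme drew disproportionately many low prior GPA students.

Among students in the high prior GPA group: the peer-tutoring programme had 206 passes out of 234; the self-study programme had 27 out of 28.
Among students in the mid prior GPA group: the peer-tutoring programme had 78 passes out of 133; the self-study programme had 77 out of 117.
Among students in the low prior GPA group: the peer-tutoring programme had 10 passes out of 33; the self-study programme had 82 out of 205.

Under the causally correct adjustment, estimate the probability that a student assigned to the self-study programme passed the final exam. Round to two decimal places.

Prior GPA band satisfies the back-door criterion: it is not a descendant of the teaching method, and it blocks the spurious path from teaching method to outcome. Adjusting for it (i.e., using the within-prior GPA band rates) gives the causal effect.
Standardising the self-study programme to the population prior GPA band mix: 0.349·27/28 + 0.333·77/117 + 0.317·82/205 = 0.683.

0.68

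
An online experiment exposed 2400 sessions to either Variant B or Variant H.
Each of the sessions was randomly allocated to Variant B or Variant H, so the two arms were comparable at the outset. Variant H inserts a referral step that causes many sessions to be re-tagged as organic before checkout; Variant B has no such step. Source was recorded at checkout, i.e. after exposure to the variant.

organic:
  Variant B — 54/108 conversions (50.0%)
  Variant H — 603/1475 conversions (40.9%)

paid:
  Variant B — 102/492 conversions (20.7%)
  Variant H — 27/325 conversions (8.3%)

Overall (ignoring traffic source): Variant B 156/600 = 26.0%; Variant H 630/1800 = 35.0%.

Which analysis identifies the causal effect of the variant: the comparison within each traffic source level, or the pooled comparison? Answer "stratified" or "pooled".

pooled

The traffic source-specific comparison favours Variant B throughout, but the pooled figures favour Variant H. The question is whether to condition on traffic source.
Because the variant influences traffic source, traffic source is a post-treatment mediator, not a confounder. Stratifying on it would bias the estimate; the causal effect is the crude pooled difference.
Pooled: Variant B 26.0% vs Variant H 35.0%; Variant H is higher overall.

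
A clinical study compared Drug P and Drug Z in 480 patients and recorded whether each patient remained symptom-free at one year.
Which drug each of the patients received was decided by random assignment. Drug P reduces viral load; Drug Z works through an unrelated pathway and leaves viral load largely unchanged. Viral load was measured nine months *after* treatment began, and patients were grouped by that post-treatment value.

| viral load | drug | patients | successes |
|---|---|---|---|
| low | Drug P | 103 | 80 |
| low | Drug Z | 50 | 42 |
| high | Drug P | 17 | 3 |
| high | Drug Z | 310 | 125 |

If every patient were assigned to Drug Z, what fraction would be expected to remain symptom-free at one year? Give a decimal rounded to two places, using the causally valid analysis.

Drug Z is higher inside every viral load stratum but Drug P is higher in aggregate. Whether to stratify depends on how viral load relates to the drug.
Stratifying would compare drugs among patients the drugs themselves sorted into viral load groups — a form of selection on an intermediate. The unconditioned pooled rates give the total causal effect.
So P(outcome | do(Drug Z)) is just the pooled rate for Drug Z: 167/360 = 0.464.

0.46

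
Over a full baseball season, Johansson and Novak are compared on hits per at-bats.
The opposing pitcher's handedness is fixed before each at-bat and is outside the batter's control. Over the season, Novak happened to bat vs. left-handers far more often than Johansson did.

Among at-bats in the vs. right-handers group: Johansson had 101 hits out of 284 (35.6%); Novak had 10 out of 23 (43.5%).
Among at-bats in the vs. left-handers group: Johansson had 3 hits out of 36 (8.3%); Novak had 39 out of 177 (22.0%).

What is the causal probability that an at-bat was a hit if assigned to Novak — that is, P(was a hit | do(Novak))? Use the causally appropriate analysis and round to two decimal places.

Here pitcher handedness is a common cause — it drives both which player a case falls under and the outcome. The crude comparison mixes populations; the stratum-specific rates are the causally relevant ones.
Standardising Novak to the population pitcher handedness mix: 0.590·10/23 + 0.410·39/177 = 0.347.

0.35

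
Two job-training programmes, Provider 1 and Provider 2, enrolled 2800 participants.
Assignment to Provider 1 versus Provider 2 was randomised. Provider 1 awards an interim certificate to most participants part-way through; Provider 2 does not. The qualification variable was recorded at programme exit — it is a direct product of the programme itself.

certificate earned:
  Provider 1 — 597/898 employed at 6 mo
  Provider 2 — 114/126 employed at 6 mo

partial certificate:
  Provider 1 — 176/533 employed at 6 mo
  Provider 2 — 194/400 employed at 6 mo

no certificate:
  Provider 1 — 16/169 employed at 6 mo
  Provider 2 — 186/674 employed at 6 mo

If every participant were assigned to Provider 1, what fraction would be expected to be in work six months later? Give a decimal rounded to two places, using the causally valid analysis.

0.49

Within every qualification attained during the programme level Provider 2 has the higher rate, yet pooled Provider 1 does — Simpson's reversal.
The distribution of qualification attained during the programme is itself part of what the programme does — it is an intermediate outcome. Holding it fixed would remove that part of the effect; the total effect is the pooled difference.
So P(outcome | do(Provider 1)) is just the pooled rate for Provider 1: 789/1600 = 0.493.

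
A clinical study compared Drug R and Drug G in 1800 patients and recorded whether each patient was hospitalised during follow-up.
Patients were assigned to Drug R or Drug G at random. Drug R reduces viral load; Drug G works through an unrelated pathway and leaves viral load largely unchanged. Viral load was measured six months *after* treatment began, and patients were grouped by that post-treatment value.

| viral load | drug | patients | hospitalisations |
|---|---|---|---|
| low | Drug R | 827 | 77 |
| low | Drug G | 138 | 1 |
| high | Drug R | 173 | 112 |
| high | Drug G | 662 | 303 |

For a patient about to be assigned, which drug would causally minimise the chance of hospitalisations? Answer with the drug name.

Drug R

The distribution of viral load is itself part of what the drug does — it is an intermediate outcome. Holding it fixed would remove that part of the effect; the total effect is the pooled difference.
Pooled: Drug R 18.9% vs Drug G 38.0%; Drug R is lower overall.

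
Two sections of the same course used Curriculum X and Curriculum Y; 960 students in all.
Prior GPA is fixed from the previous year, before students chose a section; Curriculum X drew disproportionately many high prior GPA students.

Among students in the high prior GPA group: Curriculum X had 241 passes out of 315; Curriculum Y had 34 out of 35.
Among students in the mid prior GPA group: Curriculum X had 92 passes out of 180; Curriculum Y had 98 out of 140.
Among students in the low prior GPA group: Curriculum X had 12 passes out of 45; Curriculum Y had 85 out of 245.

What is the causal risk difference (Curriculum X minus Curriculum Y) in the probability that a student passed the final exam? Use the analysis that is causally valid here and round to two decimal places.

-0.16

Since prior GPA band is a pre-existing factor (not a product of the teaching method) and it affects the outcome on its own, it is a confounder. The stratified rates, not the pooled rate, identify the causal effect.
Adjusting over the population distribution of prior GPA band: 0.365·(0.765−0.971) + 0.333·(0.511−0.700) + 0.302·(0.267−0.347) = -0.162.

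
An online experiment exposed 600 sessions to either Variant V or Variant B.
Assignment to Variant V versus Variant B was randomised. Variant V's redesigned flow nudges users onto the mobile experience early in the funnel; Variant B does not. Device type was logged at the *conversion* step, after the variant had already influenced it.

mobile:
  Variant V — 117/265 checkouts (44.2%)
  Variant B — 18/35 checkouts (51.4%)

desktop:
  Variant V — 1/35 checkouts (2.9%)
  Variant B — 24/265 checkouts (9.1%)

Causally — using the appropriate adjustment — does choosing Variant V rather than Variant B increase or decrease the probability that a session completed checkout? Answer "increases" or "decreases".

increases

Variant B is higher inside every device type stratum but Variant V is higher in aggregate. Whether to stratify depends on how device type relates to the variant.
The distribution of device type is itself part of what the variant does — it is an intermediate outcome. Holding it fixed would remove that part of the effect; the total effect is the pooled difference.
Pooled: Variant V 39.3% vs Variant B 14.0%; Variant V is higher overall.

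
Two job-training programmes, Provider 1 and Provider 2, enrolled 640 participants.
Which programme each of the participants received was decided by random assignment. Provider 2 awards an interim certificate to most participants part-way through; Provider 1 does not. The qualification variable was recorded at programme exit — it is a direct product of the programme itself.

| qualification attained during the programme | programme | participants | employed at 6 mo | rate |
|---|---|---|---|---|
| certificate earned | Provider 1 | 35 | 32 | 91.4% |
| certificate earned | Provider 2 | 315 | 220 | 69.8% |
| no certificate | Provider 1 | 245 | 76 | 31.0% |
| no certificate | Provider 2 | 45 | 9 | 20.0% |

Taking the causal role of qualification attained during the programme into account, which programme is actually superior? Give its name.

The qualification attained during the programme-specific comparison favours Provider 1 throughout, but the pooled figures favour Provider 2. The question is whether to condition on qualification attained during the programme.
Qualification attained during the programme is recorded after the programme and is itself shifted by it — it sits on the causal path from programme to outcome. Conditioning on a mediator would strip out part of the effect we want; the pooled comparison gives the total causal effect.
Pooled: Provider 1 38.6% vs Provider 2 63.6%; Provider 2 is higher overall.

Provider 2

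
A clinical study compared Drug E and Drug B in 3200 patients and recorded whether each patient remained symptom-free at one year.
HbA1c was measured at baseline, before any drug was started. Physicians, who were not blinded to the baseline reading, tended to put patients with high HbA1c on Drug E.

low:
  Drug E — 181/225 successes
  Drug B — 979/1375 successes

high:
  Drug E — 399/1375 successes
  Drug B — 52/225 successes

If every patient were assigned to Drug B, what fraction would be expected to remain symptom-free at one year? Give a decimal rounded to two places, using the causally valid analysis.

0.47

The stratified and pooled comparisons disagree (Drug E wins within each HbA1c; Drug B wins overall), so the answer turns on the causal role of HbA1c.
HbA1c is set before the drug has any effect — it is not caused by the drug — and it independently drives the outcome. That makes it a confounder, so the causal comparison is within HbA1c levels.
Standardising Drug B to the population HbA1c mix: 0.500·979/1375 + 0.500·52/225 = 0.472.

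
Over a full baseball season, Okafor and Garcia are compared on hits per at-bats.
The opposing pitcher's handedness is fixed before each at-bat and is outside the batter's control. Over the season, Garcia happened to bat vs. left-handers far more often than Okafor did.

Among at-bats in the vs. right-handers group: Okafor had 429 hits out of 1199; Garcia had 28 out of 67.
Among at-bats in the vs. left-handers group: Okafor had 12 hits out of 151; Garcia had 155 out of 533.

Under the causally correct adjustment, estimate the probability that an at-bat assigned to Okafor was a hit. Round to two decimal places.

Within every pitcher handedness level Garcia has the higher rate, yet pooled Okafor does — Simpson's reversal.
Pitcher handedness satisfies the back-door criterion: it is not a descendant of the player, and it blocks the spurious path from player to outcome. Adjusting for it (i.e., using the within-pitcher handedness rates) gives the causal effect.
Standardising Okafor to the population pitcher handedness mix: 0.649·429/1199 + 0.351·12/151 = 0.260.

0.26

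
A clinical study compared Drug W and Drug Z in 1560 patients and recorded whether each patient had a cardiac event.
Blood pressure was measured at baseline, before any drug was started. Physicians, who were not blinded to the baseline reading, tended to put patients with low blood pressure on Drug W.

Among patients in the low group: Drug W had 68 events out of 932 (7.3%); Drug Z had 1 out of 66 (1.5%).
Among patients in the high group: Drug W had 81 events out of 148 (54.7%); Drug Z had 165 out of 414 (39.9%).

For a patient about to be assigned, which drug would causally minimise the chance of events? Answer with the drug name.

The stratified and pooled comparisons disagree (Drug Z wins within each blood pressure; Drug W wins overall), so the answer turns on the causal role of blood pressure.
Here blood pressure is a common cause — it drives both which drug a case falls under and the outcome. The crude comparison mixes populations; the stratum-specific rates are the causally relevant ones.
Within each level — low: 7.3% vs 1.5%; high: 54.7% vs 39.9% — Drug Z is lower every time.

Drug Z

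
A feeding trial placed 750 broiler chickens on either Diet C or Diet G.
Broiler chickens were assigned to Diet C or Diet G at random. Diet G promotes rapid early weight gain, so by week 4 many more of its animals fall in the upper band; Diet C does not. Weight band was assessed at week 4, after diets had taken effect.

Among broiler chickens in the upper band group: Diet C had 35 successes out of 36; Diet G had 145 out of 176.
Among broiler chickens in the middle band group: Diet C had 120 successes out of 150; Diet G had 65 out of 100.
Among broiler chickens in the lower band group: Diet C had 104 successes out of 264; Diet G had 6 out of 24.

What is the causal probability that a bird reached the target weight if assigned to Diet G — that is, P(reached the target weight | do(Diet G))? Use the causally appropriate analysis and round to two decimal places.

Within every week-4 weight band level Diet C has the higher rate, yet pooled Diet G does — Simpson's reversal.
Week-4 weight band lies on the pathway diet → week-4 weight band → outcome, so adjusting for it blocks the indirect effect. For the total causal effect of diet, use the unadjusted pooled rates.
So P(outcome | do(Diet G)) is just the pooled rate for Diet G: 216/300 = 0.720.

0.72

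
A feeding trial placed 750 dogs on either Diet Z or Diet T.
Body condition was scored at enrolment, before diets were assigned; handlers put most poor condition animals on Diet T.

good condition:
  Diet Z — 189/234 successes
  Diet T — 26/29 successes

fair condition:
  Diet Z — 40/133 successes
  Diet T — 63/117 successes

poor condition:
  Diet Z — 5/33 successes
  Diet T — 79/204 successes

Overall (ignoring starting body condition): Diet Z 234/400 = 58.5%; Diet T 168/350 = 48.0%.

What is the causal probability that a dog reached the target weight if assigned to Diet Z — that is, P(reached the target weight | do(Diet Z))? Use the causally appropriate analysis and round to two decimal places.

0.43

Here starting body condition is a common cause — it drives both which diet a case falls under and the outcome. The crude comparison mixes populations; the stratum-specific rates are the causally relevant ones.
Standardising Diet Z to the population starting body condition mix: 0.351·189/234 + 0.333·40/133 + 0.316·5/33 = 0.431.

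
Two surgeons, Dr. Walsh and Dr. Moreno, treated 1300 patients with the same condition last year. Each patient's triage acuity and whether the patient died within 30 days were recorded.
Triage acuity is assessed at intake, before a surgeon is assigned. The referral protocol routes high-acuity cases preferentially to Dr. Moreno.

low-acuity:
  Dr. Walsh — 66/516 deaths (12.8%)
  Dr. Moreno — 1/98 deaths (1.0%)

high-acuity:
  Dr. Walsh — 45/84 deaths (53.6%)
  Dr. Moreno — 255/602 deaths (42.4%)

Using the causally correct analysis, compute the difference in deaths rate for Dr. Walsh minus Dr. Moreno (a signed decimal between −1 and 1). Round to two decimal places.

Triage acuity satisfies the back-door criterion: it is not a descendant of the surgeon, and it blocks the spurious path from surgeon to outcome. Adjusting for it (i.e., using the within-triage acuity rates) gives the causal effect.
Adjusting over the population distribution of triage acuity: 0.472·(0.128−0.010) + 0.528·(0.536−0.424) = +0.115.

+0.11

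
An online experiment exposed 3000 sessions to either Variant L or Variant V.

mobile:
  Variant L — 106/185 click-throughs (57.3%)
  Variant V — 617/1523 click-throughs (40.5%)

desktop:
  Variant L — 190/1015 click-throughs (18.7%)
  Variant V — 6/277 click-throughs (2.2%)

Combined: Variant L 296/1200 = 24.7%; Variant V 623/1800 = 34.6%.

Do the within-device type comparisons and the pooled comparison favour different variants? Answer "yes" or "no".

yes

Within each device type level (mobile 57.3% vs 40.5%; desktop 18.7% vs 2.2%), Variant L has the higher rate every time. Pooled: 24.7% vs 34.6% — Variant V has the higher rate overall. The two comparisons disagree.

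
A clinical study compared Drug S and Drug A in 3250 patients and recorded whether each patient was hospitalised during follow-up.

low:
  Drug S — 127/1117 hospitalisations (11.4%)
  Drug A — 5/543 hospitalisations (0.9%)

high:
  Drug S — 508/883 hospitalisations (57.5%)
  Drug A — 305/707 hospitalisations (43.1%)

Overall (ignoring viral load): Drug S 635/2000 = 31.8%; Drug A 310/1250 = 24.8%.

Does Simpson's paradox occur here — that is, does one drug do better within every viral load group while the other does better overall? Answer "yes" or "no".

Within each viral load level (low 11.4% vs 0.9%; high 57.5% vs 43.1%), Drug A has the lower rate every time. Pooled: 31.8% vs 24.8% — Drug A has the lower rate overall. They agree.

no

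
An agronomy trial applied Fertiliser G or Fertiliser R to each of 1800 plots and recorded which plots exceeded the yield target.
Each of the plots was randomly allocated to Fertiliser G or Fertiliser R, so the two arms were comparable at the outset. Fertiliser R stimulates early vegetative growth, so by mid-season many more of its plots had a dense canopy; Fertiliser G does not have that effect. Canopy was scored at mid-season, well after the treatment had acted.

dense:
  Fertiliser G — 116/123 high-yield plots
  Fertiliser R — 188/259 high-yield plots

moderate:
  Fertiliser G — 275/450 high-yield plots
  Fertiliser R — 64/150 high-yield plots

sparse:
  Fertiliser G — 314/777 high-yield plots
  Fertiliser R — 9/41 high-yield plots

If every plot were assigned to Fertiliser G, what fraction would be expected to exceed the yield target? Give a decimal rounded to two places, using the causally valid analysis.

0.52

Fertiliser G is higher inside every mid-season canopy stratum but Fertiliser R is higher in aggregate. Whether to stratify depends on how mid-season canopy relates to the fertiliser.
Stratifying would compare fertilisers among plots the fertilisers themselves sorted into mid-season canopy groups — a form of selection on an intermediate. The unconditioned pooled rates give the total causal effect.
So P(outcome | do(Fertiliser G)) is just the pooled rate for Fertiliser G: 705/1350 = 0.522.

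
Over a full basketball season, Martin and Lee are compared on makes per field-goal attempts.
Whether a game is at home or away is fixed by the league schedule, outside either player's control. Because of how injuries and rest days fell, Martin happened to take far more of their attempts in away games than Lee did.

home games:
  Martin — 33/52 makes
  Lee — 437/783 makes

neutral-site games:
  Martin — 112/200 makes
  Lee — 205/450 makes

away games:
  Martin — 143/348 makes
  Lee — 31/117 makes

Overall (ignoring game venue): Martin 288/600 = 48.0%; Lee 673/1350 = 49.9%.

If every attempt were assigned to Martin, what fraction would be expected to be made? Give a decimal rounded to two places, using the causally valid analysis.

The stratified and pooled comparisons disagree (Martin wins within each game venue; Lee wins overall), so the answer turns on the causal role of game venue.
Since game venue is a pre-existing factor (not a product of the player) and it affects the outcome on its own, it is a confounder. The stratified rates, not the pooled rate, identify the causal effect.
Standardising Martin to the population game venue mix: 0.428·33/52 + 0.333·112/200 + 0.238·143/348 = 0.556.

0.56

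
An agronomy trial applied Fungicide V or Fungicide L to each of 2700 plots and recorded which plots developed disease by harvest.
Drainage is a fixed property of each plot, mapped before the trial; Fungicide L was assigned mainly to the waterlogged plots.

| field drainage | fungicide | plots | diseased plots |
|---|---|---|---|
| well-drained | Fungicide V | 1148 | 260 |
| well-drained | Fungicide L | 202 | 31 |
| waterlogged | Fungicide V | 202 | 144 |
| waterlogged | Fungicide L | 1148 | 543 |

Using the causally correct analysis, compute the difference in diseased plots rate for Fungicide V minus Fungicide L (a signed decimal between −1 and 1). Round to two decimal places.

+0.16

Field drainage differs across fungicides for reasons unrelated to any effect of the fungicide itself, and it separately predicts the outcome — a classic confounder. We must compare within field drainage levels.
Adjusting over the population distribution of field drainage: 0.500·(0.226−0.153) + 0.500·(0.713−0.473) = +0.156.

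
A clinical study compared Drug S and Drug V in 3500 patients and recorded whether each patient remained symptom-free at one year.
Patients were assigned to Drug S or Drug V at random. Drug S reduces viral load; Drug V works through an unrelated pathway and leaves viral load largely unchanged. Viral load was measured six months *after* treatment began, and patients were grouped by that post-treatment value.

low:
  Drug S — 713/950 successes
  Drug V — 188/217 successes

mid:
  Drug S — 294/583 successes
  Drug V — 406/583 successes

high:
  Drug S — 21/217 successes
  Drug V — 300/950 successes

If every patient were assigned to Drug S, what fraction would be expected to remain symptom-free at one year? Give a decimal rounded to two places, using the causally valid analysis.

0.59

Stratifying would compare drugs among patients the drugs themselves sorted into viral load groups — a form of selection on an intermediate. The unconditioned pooled rates give the total causal effect.
So P(outcome | do(Drug S)) is just the pooled rate for Drug S: 1028/1750 = 0.587.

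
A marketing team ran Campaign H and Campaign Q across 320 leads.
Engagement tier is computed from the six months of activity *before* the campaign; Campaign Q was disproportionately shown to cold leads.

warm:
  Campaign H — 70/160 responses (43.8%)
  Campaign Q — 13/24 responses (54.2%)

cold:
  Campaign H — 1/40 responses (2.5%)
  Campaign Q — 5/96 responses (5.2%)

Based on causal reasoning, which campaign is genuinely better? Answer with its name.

Campaign Q

The imbalance in engagement tier arose from how leads were allocated, not from anything the campaign did; and engagement tier independently affects the outcome. The pooled gap is confounded — condition on engagement tier.
Within each level — warm: 43.8% vs 54.2%; cold: 2.5% vs 5.2% — Campaign Q is higher every time.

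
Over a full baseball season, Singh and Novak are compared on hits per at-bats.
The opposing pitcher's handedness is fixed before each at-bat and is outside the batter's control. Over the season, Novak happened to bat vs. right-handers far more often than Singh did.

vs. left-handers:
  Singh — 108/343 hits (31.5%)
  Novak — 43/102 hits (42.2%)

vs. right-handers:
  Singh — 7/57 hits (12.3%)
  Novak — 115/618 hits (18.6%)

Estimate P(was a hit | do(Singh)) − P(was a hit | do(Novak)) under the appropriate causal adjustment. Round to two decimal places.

-0.08

Pitcher handedness satisfies the back-door criterion: it is not a descendant of the player, and it blocks the spurious path from player to outcome. Adjusting for it (i.e., using the within-pitcher handedness rates) gives the causal effect.
Adjusting over the population distribution of pitcher handedness: 0.397·(0.315−0.422) + 0.603·(0.123−0.186) = -0.081.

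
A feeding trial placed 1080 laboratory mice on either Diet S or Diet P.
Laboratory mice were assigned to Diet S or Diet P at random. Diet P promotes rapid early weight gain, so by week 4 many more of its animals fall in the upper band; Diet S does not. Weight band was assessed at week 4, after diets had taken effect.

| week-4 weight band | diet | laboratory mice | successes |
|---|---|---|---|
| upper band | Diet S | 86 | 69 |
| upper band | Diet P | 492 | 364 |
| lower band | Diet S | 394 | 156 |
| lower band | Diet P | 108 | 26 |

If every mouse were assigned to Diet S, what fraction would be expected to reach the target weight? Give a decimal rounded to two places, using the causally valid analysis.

The stratified and pooled comparisons disagree (Diet S wins within each week-4 weight band; Diet P wins overall), so the answer turns on the causal role of week-4 weight band.
Stratifying would compare diets among laboratory mice the diets themselves sorted into week-4 weight band groups — a form of selection on an intermediate. The unconditioned pooled rates give the total causal effect.
So P(outcome | do(Diet S)) is just the pooled rate for Diet S: 225/480 = 0.469.

0.47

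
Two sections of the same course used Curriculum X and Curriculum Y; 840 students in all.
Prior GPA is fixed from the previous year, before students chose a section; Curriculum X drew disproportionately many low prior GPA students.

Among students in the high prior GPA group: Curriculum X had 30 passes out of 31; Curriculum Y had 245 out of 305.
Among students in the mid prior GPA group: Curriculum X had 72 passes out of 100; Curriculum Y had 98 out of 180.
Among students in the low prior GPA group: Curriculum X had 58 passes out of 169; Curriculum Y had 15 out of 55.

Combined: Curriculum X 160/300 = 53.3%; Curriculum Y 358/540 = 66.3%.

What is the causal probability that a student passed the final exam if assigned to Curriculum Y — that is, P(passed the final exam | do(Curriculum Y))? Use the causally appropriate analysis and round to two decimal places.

0.58

The prior GPA band-specific comparison favours Curriculum X throughout, but the pooled figures favour Curriculum Y. The question is whether to condition on prior GPA band.
Nothing the teaching method does changes prior GPA band; the imbalance is an allocation artefact. With prior GPA band also predicting the outcome, the pooled figure is confounded, and the within-stratum comparison is the causal one.
Standardising Curriculum Y to the population prior GPA band mix: 0.400·245/305 + 0.333·98/180 + 0.267·15/55 = 0.576.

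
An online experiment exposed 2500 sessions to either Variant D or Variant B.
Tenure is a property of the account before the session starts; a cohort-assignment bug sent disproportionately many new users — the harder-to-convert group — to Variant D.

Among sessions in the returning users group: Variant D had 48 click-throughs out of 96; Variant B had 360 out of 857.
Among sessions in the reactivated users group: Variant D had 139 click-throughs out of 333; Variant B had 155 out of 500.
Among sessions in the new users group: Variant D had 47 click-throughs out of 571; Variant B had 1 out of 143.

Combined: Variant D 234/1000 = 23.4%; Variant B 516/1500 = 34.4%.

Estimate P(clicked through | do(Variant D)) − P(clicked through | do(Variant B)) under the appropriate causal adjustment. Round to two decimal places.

User tenure is set before the variant has any effect — it is not caused by the variant — and it independently drives the outcome. That makes it a confounder, so the causal comparison is within user tenure levels.
Adjusting over the population distribution of user tenure: 0.381·(0.500−0.420) + 0.333·(0.417−0.310) + 0.286·(0.082−0.007) = +0.088.

+0.09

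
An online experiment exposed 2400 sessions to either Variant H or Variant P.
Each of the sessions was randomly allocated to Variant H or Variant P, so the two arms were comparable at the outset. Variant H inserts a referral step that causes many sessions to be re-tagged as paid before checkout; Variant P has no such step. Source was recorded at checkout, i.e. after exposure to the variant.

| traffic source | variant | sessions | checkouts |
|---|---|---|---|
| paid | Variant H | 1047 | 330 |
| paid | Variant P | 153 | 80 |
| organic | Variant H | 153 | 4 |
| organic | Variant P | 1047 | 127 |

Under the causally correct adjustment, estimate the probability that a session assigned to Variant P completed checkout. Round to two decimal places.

The traffic source-specific comparison favours Variant P throughout, but the pooled figures favour Variant H. The question is whether to condition on traffic source.
Because the variant influences traffic source, traffic source is a post-treatment mediator, not a confounder. Stratifying on it would bias the estimate; the causal effect is the crude pooled difference.
So P(outcome | do(Variant P)) is just the pooled rate for Variant P: 207/1200 = 0.172.

0.17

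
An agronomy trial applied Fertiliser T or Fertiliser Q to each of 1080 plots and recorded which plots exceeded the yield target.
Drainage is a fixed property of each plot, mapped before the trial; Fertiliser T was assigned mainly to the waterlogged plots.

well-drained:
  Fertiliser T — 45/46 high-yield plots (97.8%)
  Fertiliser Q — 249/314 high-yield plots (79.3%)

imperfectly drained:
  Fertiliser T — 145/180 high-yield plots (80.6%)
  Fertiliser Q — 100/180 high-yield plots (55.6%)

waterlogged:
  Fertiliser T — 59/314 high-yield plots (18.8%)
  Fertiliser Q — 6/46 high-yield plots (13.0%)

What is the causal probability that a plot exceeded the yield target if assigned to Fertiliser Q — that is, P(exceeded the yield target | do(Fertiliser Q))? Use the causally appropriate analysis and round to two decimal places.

Nothing the fertiliser does changes field drainage; the imbalance is an allocation artefact. With field drainage also predicting the outcome, the pooled figure is confounded, and the within-stratum comparison is the causal one.
Standardising Fertiliser Q to the population field drainage mix: 0.333·249/314 + 0.333·100/180 + 0.333·6/46 = 0.493.

0.49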